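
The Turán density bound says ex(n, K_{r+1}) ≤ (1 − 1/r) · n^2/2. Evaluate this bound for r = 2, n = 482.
Turán density bound = (1/2) · 482^2/2 = 58081

Turán's theorem: ex(n, K_{r+1}) is achieved by the complete r-partite Turán graph T(n, r) with parts as balanced as possible, and is at most (1 − 1/r) · n^2/2. For r = 2, n = 482: the density bound is (1/2) · 232324/2 = 58081. Since 2 ∣ 482, the Turán graph T(482, 2) has parts of equal size 241, and its edge count e(T(482, 2)) = 58081 attains the density bound exactly.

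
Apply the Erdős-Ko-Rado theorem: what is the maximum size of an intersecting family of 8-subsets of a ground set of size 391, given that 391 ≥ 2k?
max |F| = C(390, 7) = 257932234834560

Erdős-Ko-Rado (1961): when n ≥ 2k, max |F| = C(n−1, k−1). The bound is attained by the star {A : i ∈ A} for any fixed i ∈ [n]. Here C(391−1, 8−1) = C(390, 7) = 257932234834560.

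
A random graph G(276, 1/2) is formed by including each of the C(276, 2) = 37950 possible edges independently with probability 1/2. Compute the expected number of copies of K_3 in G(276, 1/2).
E[# K_3] = C(276, 3) · (1/2)^C(3, 2) = 3466100 / 2^3 = 866525/2 = 433262.5

For each 3-subset S of vertices (there are C(276, 3) = 3466100 such S), let X_S = 1 if S induces a K_3 (all C(3, 2) = 3 edges present). Then P(X_S = 1) = (1/2)^3 = 1/8. By linearity of expectation, E[# K_3] = C(276, 3) · (1/2)^3 = 3466100 / 8 = 866525/2 = 433262.5.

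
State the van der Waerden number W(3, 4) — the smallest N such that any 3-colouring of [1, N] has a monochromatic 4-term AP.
W(3, 4) = 293

This is a classical value, W(3, 4) = 293, established by combining an explicit 3-colouring of {1, ..., 292} with no monochromatic 4-AP (giving the lower bound W(3, 4) > 292) and a finite case analysis / exhaustive computer search showing every 3-colouring of {1, ..., 293} has such an AP.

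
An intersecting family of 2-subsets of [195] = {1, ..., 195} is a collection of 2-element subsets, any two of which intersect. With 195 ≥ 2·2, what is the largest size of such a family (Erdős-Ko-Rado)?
max |F| = C(194, 1) = 194

The Erdős-Ko-Rado theorem states: for n ≥ 2k, an intersecting family of k-subsets of an n-element set has size at most C(n − 1, k − 1), with equality for 'star' families {A ⊆ [n] : |A| = k, i ∈ A} (fix an element i). For n = 195, k = 2: C(194, 1) = 194.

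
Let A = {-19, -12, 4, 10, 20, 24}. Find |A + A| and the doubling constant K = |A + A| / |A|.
K = |A + A| / |A| = 20/6 = 10/3

Enumerate A + A = {a + b : a, b ∈ A}. With |A| = 6, there are |A|^2 = 36 ordered sum pairs; collecting distinct values, A + A = {-38, -31, -24, -15, -9, -8, -2, 1, 5, 8, 12, 14, 20, 24, 28, 30, 34, 40, 44, 48}, so |A + A| = 20. Thus K = 20/6 = 10/3. For comparison, the minimum possible |A + A| over all 6-element sets is 2·6 − 1 = 11 (so min K = 11/6), attained only by arithmetic progressions.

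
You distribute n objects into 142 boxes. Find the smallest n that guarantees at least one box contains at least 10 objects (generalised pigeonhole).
n = (10 − 1)·142 + 1 = 1279

By the generalised pigeonhole principle, to guarantee some box contains ≥ r objects we need more than (r − 1) · k objects total. Threshold: n = (r − 1) · k + 1. With r = 10 and k = 142: n = 9 · 142 + 1 = 1278 + 1 = 1279. For n = 1278 = 9 · 142, we can put exactly 9 objects in every box, avoiding 10 in any single one — so 1279 is tight.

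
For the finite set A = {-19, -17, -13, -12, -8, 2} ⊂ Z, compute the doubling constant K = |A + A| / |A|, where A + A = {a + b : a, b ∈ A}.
K = |A + A| / |A| = 20/6 = 10/3

Enumerate A + A = {a + b : a, b ∈ A}. With |A| = 6, there are |A|^2 = 36 ordered sum pairs; collecting distinct values, A + A = {-38, -36, -34, -32, -31, -30, -29, -27, -26, -25, -24, -21, -20, -17, -16, -15, -11, -10, -6, 4}, so |A + A| = 20. Thus K = 20/6 = 10/3. For comparison, the minimum possible |A + A| over all 6-element sets is 2·6 − 1 = 11 (so min K = 11/6), attained only by arithmetic progressions.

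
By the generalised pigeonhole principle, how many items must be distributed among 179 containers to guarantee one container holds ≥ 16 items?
n = (16 − 1)·179 + 1 = 2686

By the generalised pigeonhole principle, to guarantee some box contains ≥ r objects we need more than (r − 1) · k objects total. Threshold: n = (r − 1) · k + 1. With r = 16 and k = 179: n = 15 · 179 + 1 = 2685 + 1 = 2686. For n = 2685 = 15 · 179, we can put exactly 15 objects in every box, avoiding 16 in any single one — so 2686 is tight.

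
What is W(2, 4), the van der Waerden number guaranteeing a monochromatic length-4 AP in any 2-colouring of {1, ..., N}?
W(2, 4) = 35

W(2, 4) = 35. The lower bound W(2, 4) > 34 comes from an explicit good 2-colouring of [1, 34]; the upper bound W(2, 4) ≤ 35 was verified by exhaustive search over 2-colourings of [1, 35].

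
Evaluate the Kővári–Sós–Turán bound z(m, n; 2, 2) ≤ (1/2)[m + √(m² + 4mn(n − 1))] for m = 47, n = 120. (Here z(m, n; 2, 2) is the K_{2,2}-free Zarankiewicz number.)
z(47, 120; 2, 2) ≤ (1/2)[47 + √(47² + 4·47·120·119)] = (1/2)[47 + √2686849] = 843.0805

Kővári–Sós–Turán: let r_1, ..., r_47 be the row sums and z = Σ r_i the total number of 1s. Each pair of columns can share at most one row with both entries 1 (else a 2×2 all-ones block appears), so Σ_i C(r_i, 2) ≤ C(120, 2) = 7140. By convexity Σ_i C(r_i, 2) ≥ 47·C(z/47, 2) = z(z − 47)/(2·47), giving z² − 47z − 47·120·119 ≤ 0 and hence z ≤ (1/2)[47 + √(2209 + 4·671160)] = (1/2)[47 + √2686849] ≈ (1/2)(47 + 1639.1611) = 843.0805.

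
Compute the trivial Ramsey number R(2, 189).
R(2, 189) = 189

R(2, k) = k for all k ≥ 2: in a 2-colouring of K_k, either some edge is red (a red K_2) or all edges are blue (a blue K_k). And K_{188} coloured all-blue has no blue K_189, so R(2, 189) > 188. Hence R(2, 189) = 189.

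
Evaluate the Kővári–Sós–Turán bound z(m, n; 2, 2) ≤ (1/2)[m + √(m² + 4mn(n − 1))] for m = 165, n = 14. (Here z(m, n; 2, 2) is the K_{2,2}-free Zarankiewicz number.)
z(165, 14; 2, 2) ≤ (1/2)[165 + √(165² + 4·165·14·13)] = (1/2)[165 + √147345] = 274.4277

Kővári–Sós–Turán: let r_1, ..., r_165 be the row sums and z = Σ r_i the total number of 1s. Each pair of columns can share at most one row with both entries 1 (else a 2×2 all-ones block appears), so Σ_i C(r_i, 2) ≤ C(14, 2) = 91. By convexity Σ_i C(r_i, 2) ≥ 165·C(z/165, 2) = z(z − 165)/(2·165), giving z² − 165z − 165·14·13 ≤ 0 and hence z ≤ (1/2)[165 + √(27225 + 4·30030)] = (1/2)[165 + √147345] ≈ (1/2)(165 + 383.8554) = 274.4277.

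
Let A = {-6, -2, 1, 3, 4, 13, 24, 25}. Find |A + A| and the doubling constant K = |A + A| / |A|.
K = |A + A| / |A| = 32/8 = 4

Enumerate A + A = {a + b : a, b ∈ A}. With |A| = 8, there are |A|^2 = 64 ordered sum pairs; collecting distinct values, A + A = {-12, -8, -5, -4, -3, -2, -1, 1, 2, 4, 5, 6, 7, 8, 11, 14, 16, 17, 18, 19, 22, 23, 25, 26, 27, 28, 29, 37, 38, 48, 49, 50}, so |A + A| = 32. Thus K = 32/8 = 4. For comparison, the minimum possible |A + A| over all 8-element sets is 2·8 − 1 = 15 (so min K = 15/8), attained only by arithmetic progressions.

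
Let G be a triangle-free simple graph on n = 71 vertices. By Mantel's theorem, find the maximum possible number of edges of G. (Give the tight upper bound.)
ex(71, K_3) = ⌊71^2/4⌋ = 1260

Mantel (1907): a triangle-free graph on n vertices has at most ⌊n^2/4⌋ edges, with equality for the complete bipartite graph K_{⌊n/2⌋, ⌈n/2⌉}. For n = 71: ⌊71^2/4⌋ = ⌊5041/4⌋ = 1260. The extremal graph is K_{35, 36}, which has 35·36 = 1260 edges.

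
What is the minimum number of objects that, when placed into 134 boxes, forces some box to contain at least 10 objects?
n = (10 − 1)·134 + 1 = 1207

By the generalised pigeonhole principle, to guarantee some box contains ≥ r objects we need more than (r − 1) · k objects total. Threshold: n = (r − 1) · k + 1. With r = 10 and k = 134: n = 9 · 134 + 1 = 1206 + 1 = 1207. For n = 1206 = 9 · 134, we can put exactly 9 objects in every box, avoiding 10 in any single one — so 1207 is tight.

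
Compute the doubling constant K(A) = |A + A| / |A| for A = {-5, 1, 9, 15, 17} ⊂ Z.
K = |A + A| / |A| = 13/5

Enumerate A + A = {a + b : a, b ∈ A}. With |A| = 5, there are |A|^2 = 25 ordered sum pairs; collecting distinct values, A + A = {-10, -4, 2, 4, 10, 12, 16, 18, 24, 26, 30, 32, 34}, so |A + A| = 13. Thus K = 13/5. For comparison, the minimum possible |A + A| over all 5-element sets is 2·5 − 1 = 9 (so min K = 9/5), attained only by arithmetic progressions.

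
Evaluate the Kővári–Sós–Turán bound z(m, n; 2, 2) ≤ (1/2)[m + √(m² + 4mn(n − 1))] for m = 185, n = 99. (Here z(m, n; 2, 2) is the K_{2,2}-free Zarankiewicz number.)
z(185, 99; 2, 2) ≤ (1/2)[185 + √(185² + 4·185·99·98)] = (1/2)[185 + √7213705] = 1435.4171

Kővári–Sós–Turán: let r_1, ..., r_185 be the row sums and z = Σ r_i the total number of 1s. Each pair of columns can share at most one row with both entries 1 (else a 2×2 all-ones block appears), so Σ_i C(r_i, 2) ≤ C(99, 2) = 4851. By convexity Σ_i C(r_i, 2) ≥ 185·C(z/185, 2) = z(z − 185)/(2·185), giving z² − 185z − 185·99·98 ≤ 0 and hence z ≤ (1/2)[185 + √(34225 + 4·1794870)] = (1/2)[185 + √7213705] ≈ (1/2)(185 + 2685.8341) = 1435.4171.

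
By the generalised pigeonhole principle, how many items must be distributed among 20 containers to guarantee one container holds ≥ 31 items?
n = (31 − 1)·20 + 1 = 601

By the generalised pigeonhole principle, to guarantee some box contains ≥ r objects we need more than (r − 1) · k objects total. Threshold: n = (r − 1) · k + 1. With r = 31 and k = 20: n = 30 · 20 + 1 = 600 + 1 = 601. For n = 600 = 30 · 20, we can put exactly 30 objects in every box, avoiding 31 in any single one — so 601 is tight.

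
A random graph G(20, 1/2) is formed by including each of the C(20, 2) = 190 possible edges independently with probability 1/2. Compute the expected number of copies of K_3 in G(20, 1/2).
E[# K_3] = C(20, 3) · (1/2)^C(3, 2) = 1140 / 2^3 = 285/2 = 142.5

For each 3-subset S of vertices (there are C(20, 3) = 1140 such S), let X_S = 1 if S induces a K_3 (all C(3, 2) = 3 edges present). Then P(X_S = 1) = (1/2)^3 = 1/8. By linearity of expectation, E[# K_3] = C(20, 3) · (1/2)^3 = 1140 / 8 = 285/2 = 142.5.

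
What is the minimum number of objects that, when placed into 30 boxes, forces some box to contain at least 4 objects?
n = (4 − 1)·30 + 1 = 91

By the generalised pigeonhole principle, to guarantee some box contains ≥ r objects we need more than (r − 1) · k objects total. Threshold: n = (r − 1) · k + 1. With r = 4 and k = 30: n = 3 · 30 + 1 = 90 + 1 = 91. For n = 90 = 3 · 30, we can put exactly 3 objects in every box, avoiding 4 in any single one — so 91 is tight.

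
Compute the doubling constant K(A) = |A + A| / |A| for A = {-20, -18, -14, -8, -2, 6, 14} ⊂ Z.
K = |A + A| / |A| = 23/7

Enumerate A + A = {a + b : a, b ∈ A}. With |A| = 7, there are |A|^2 = 49 ordered sum pairs; collecting distinct values, A + A = {-40, -38, -36, -34, -32, -28, -26, -22, -20, -16, -14, -12, -10, -8, -6, -4, -2, 0, 4, 6, 12, 20, 28}, so |A + A| = 23. Thus K = 23/7. For comparison, the minimum possible |A + A| over all 7-element sets is 2·7 − 1 = 13 (so min K = 13/7), attained only by arithmetic progressions.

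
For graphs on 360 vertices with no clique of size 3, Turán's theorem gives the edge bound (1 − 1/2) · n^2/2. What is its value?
Turán density bound = (1/2) · 360^2/2 = 32400

Turán's theorem: ex(n, K_{r+1}) is achieved by the complete r-partite Turán graph T(n, r) with parts as balanced as possible, and is at most (1 − 1/r) · n^2/2. For r = 2, n = 360: the density bound is (1/2) · 129600/2 = 32400. Since 2 ∣ 360, the Turán graph T(360, 2) has parts of equal size 180, and its edge count e(T(360, 2)) = 32400 attains the density bound exactly.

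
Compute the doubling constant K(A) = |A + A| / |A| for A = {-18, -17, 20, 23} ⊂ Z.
K = |A + A| / |A| = 10/4 = 5/2

Enumerate A + A = {a + b : a, b ∈ A}. With |A| = 4, there are |A|^2 = 16 ordered sum pairs; collecting distinct values, A + A = {-36, -35, -34, 2, 3, 5, 6, 40, 43, 46}, so |A + A| = 10. Thus K = 10/4 = 5/2. For comparison, the minimum possible |A + A| over all 4-element sets is 2·4 − 1 = 7 (so min K = 7/4), attained only by arithmetic progressions.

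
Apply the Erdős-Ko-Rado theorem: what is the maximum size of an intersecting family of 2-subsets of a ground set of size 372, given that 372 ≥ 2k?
max |F| = C(371, 1) = 371

Erdős-Ko-Rado (1961): when n ≥ 2k, max |F| = C(n−1, k−1). The bound is attained by the star {A : i ∈ A} for any fixed i ∈ [n]. Here C(372−1, 2−1) = C(371, 1) = 371.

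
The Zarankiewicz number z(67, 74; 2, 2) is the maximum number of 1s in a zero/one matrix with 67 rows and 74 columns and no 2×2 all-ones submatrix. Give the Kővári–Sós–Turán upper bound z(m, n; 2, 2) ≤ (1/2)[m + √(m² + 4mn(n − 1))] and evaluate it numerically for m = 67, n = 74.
z(67, 74; 2, 2) ≤ (1/2)[67 + √(67² + 4·67·74·73)] = (1/2)[67 + √1452225] = 636.0415

Kővári–Sós–Turán: let r_1, ..., r_67 be the row sums and z = Σ r_i the total number of 1s. Each pair of columns can share at most one row with both entries 1 (else a 2×2 all-ones block appears), so Σ_i C(r_i, 2) ≤ C(74, 2) = 2701. By convexity Σ_i C(r_i, 2) ≥ 67·C(z/67, 2) = z(z − 67)/(2·67), giving z² − 67z − 67·74·73 ≤ 0 and hence z ≤ (1/2)[67 + √(4489 + 4·361934)] = (1/2)[67 + √1452225] ≈ (1/2)(67 + 1205.083) = 636.0415.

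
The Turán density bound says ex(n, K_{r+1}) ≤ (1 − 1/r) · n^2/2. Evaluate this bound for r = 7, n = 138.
Turán density bound = (6/7) · 138^2/2 = 57132/7 ≈ 8161.7143

Turán's theorem: ex(n, K_{r+1}) is achieved by the complete r-partite Turán graph T(n, r) with parts as balanced as possible, and is at most (1 − 1/r) · n^2/2. For r = 7, n = 138: the density bound is (6/7) · 19044/2 = 57132/7 ≈ 8161.7143. The integer-valued extremum is e(T(138, 7)) = 8161, which is strictly less than the density bound 57132/7 since 7 ∤ 138 (the parts of T(138, 7) cannot all be equal).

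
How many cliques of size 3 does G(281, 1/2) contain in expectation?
E[# K_3] = C(281, 3) · (1/2)^C(3, 2) = 3658620 / 2^3 = 914655/2 = 457327.5

For each 3-subset S of vertices (there are C(281, 3) = 3658620 such S), let X_S = 1 if S induces a K_3 (all C(3, 2) = 3 edges present). Then P(X_S = 1) = (1/2)^3 = 1/8. By linearity of expectation, E[# K_3] = C(281, 3) · (1/2)^3 = 3658620 / 8 = 914655/2 = 457327.5.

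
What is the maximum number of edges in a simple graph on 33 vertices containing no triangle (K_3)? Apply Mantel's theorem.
ex(33, K_3) = ⌊33^2/4⌋ = 272

Mantel (1907): a triangle-free graph on n vertices has at most ⌊n^2/4⌋ edges, with equality for the complete bipartite graph K_{⌊n/2⌋, ⌈n/2⌉}. For n = 33: ⌊33^2/4⌋ = ⌊1089/4⌋ = 272. The extremal graph is K_{16, 17}, which has 16·17 = 272 edges.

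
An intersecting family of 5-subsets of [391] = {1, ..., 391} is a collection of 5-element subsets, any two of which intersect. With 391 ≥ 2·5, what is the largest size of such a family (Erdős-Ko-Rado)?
max |F| = C(390, 4) = 949173615

The Erdős-Ko-Rado theorem states: for n ≥ 2k, an intersecting family of k-subsets of an n-element set has size at most C(n − 1, k − 1), with equality for 'star' families {A ⊆ [n] : |A| = k, i ∈ A} (fix an element i). For n = 391, k = 5: C(390, 4) = 949173615.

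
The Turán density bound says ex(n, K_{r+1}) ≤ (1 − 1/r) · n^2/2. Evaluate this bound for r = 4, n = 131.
Turán density bound = (3/4) · 131^2/2 = 51483/8 ≈ 6435.375

Turán's theorem: ex(n, K_{r+1}) is achieved by the complete r-partite Turán graph T(n, r) with parts as balanced as possible, and is at most (1 − 1/r) · n^2/2. For r = 4, n = 131: the density bound is (3/4) · 17161/2 = 51483/8 ≈ 6435.375. The integer-valued extremum is e(T(131, 4)) = 6435, which is strictly less than the density bound 51483/8 since 4 ∤ 131 (the parts of T(131, 4) cannot all be equal).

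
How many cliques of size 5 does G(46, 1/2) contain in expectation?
E[# K_5] = C(46, 5) · (1/2)^C(5, 2) = 1370754 / 2^10 = 685377/512 ≈ 1338.626953

For each 5-subset S of vertices (there are C(46, 5) = 1370754 such S), let X_S = 1 if S induces a K_5 (all C(5, 2) = 10 edges present). Then P(X_S = 1) = (1/2)^10 = 1/1024. By linearity of expectation, E[# K_5] = C(46, 5) · (1/2)^10 = 1370754 / 1024 = 685377/512 ≈ 1338.626953.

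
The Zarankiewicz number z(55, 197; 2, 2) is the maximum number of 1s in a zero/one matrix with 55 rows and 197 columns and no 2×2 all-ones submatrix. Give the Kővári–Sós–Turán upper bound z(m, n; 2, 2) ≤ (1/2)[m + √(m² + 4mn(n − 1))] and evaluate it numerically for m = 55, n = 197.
z(55, 197; 2, 2) ≤ (1/2)[55 + √(55² + 4·55·197·196)] = (1/2)[55 + √8497665] = 1485.0377

Kővári–Sós–Turán: let r_1, ..., r_55 be the row sums and z = Σ r_i the total number of 1s. Each pair of columns can share at most one row with both entries 1 (else a 2×2 all-ones block appears), so Σ_i C(r_i, 2) ≤ C(197, 2) = 19306. By convexity Σ_i C(r_i, 2) ≥ 55·C(z/55, 2) = z(z − 55)/(2·55), giving z² − 55z − 55·197·196 ≤ 0 and hence z ≤ (1/2)[55 + √(3025 + 4·2123660)] = (1/2)[55 + √8497665] ≈ (1/2)(55 + 2915.0755) = 1485.0377.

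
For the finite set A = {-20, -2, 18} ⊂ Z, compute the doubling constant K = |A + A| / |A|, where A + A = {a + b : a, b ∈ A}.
K = |A + A| / |A| = 6/3 = 2

Enumerate A + A = {a + b : a, b ∈ A}. With |A| = 3, there are |A|^2 = 9 ordered sum pairs; collecting distinct values, A + A = {-40, -22, -4, -2, 16, 36}, so |A + A| = 6. Thus K = 6/3 = 2. For comparison, the minimum possible |A + A| over all 3-element sets is 2·3 − 1 = 5 (so min K = 5/3), attained only by arithmetic progressions.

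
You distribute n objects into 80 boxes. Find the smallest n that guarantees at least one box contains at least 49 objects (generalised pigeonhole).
n = (49 − 1)·80 + 1 = 3841

By the generalised pigeonhole principle, to guarantee some box contains ≥ r objects we need more than (r − 1) · k objects total. Threshold: n = (r − 1) · k + 1. With r = 49 and k = 80: n = 48 · 80 + 1 = 3840 + 1 = 3841. For n = 3840 = 48 · 80, we can put exactly 48 objects in every box, avoiding 49 in any single one — so 3841 is tight.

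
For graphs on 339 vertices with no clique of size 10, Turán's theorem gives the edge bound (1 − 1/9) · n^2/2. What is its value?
Turán density bound = (8/9) · 339^2/2 = 51076

Turán's theorem: ex(n, K_{r+1}) is achieved by the complete r-partite Turán graph T(n, r) with parts as balanced as possible, and is at most (1 − 1/r) · n^2/2. For r = 9, n = 339: the density bound is (8/9) · 114921/2 = 51076. The integer-valued extremum is e(T(339, 9)) = 51075, which is strictly less than the density bound 51076 since 9 ∤ 339 (the parts of T(339, 9) cannot all be equal).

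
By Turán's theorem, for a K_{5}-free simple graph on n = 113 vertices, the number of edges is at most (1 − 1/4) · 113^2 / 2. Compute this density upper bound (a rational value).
Turán density bound = (3/4) · 113^2/2 = 38307/8 ≈ 4788.375

Turán's theorem: ex(n, K_{r+1}) is achieved by the complete r-partite Turán graph T(n, r) with parts as balanced as possible, and is at most (1 − 1/r) · n^2/2. For r = 4, n = 113: the density bound is (3/4) · 12769/2 = 38307/8 ≈ 4788.375. The integer-valued extremum is e(T(113, 4)) = 4788, which is strictly less than the density bound 38307/8 since 4 ∤ 113 (the parts of T(113, 4) cannot all be equal).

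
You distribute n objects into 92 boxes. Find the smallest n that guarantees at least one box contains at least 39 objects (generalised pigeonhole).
n = (39 − 1)·92 + 1 = 3497

By the generalised pigeonhole principle, to guarantee some box contains ≥ r objects we need more than (r − 1) · k objects total. Threshold: n = (r − 1) · k + 1. With r = 39 and k = 92: n = 38 · 92 + 1 = 3496 + 1 = 3497. For n = 3496 = 38 · 92, we can put exactly 38 objects in every box, avoiding 39 in any single one — so 3497 is tight.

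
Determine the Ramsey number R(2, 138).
R(2, 138) = 138

R(2, k) = k for all k ≥ 2: in a 2-colouring of K_k, either some edge is red (a red K_2) or all edges are blue (a blue K_k). And K_{137} coloured all-blue has no blue K_138, so R(2, 138) > 137. Hence R(2, 138) = 138.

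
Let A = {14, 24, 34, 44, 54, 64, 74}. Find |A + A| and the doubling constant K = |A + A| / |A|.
K = |A + A| / |A| = 13/7

Enumerate A + A = {a + b : a, b ∈ A}. With |A| = 7, there are |A|^2 = 49 ordered sum pairs; collecting distinct values, A + A = {28, 38, 48, 58, 68, 78, 88, 98, 108, 118, 128, 138, 148}, so |A + A| = 13. Thus K = 13/7. Here |A + A| = 2|A| − 1 = 13, the minimum possible — so K = 13/7 is minimal, which holds iff A is an arithmetic progression.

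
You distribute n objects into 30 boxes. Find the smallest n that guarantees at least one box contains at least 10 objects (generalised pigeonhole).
n = (10 − 1)·30 + 1 = 271

By the generalised pigeonhole principle, to guarantee some box contains ≥ r objects we need more than (r − 1) · k objects total. Threshold: n = (r − 1) · k + 1. With r = 10 and k = 30: n = 9 · 30 + 1 = 270 + 1 = 271. For n = 270 = 9 · 30, we can put exactly 9 objects in every box, avoiding 10 in any single one — so 271 is tight.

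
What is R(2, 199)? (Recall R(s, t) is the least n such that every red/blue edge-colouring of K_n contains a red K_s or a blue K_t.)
R(2, 199) = 199

R(2, k) = k for all k ≥ 2: in a 2-colouring of K_k, either some edge is red (a red K_2) or all edges are blue (a blue K_k). And K_{198} coloured all-blue has no blue K_199, so R(2, 199) > 198. Hence R(2, 199) = 199.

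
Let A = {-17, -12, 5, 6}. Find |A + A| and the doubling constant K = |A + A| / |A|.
K = |A + A| / |A| = 10/4 = 5/2

Enumerate A + A = {a + b : a, b ∈ A}. With |A| = 4, there are |A|^2 = 16 ordered sum pairs; collecting distinct values, A + A = {-34, -29, -24, -12, -11, -7, -6, 10, 11, 12}, so |A + A| = 10. Thus K = 10/4 = 5/2. For comparison, the minimum possible |A + A| over all 4-element sets is 2·4 − 1 = 7 (so min K = 7/4), attained only by arithmetic progressions.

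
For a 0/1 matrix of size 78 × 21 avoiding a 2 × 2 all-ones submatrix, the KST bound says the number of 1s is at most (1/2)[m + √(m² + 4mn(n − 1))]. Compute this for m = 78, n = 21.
z(78, 21; 2, 2) ≤ (1/2)[78 + √(78² + 4·78·21·20)] = (1/2)[78 + √137124] = 224.1513

Kővári–Sós–Turán: let r_1, ..., r_78 be the row sums and z = Σ r_i the total number of 1s. Each pair of columns can share at most one row with both entries 1 (else a 2×2 all-ones block appears), so Σ_i C(r_i, 2) ≤ C(21, 2) = 210. By convexity Σ_i C(r_i, 2) ≥ 78·C(z/78, 2) = z(z − 78)/(2·78), giving z² − 78z − 78·21·20 ≤ 0 and hence z ≤ (1/2)[78 + √(6084 + 4·32760)] = (1/2)[78 + √137124] ≈ (1/2)(78 + 370.3026) = 224.1513.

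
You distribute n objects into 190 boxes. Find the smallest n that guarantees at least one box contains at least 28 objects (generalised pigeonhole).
n = (28 − 1)·190 + 1 = 5131

By the generalised pigeonhole principle, to guarantee some box contains ≥ r objects we need more than (r − 1) · k objects total. Threshold: n = (r − 1) · k + 1. With r = 28 and k = 190: n = 27 · 190 + 1 = 5130 + 1 = 5131. For n = 5130 = 27 · 190, we can put exactly 27 objects in every box, avoiding 28 in any single one — so 5131 is tight.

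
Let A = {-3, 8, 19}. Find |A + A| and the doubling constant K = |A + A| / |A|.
K = |A + A| / |A| = 5/3

Enumerate A + A = {a + b : a, b ∈ A}. With |A| = 3, there are |A|^2 = 9 ordered sum pairs; collecting distinct values, A + A = {-6, 5, 16, 27, 38}, so |A + A| = 5. Thus K = 5/3. Here |A + A| = 2|A| − 1 = 5, the minimum possible — so K = 5/3 is minimal, which holds iff A is an arithmetic progression.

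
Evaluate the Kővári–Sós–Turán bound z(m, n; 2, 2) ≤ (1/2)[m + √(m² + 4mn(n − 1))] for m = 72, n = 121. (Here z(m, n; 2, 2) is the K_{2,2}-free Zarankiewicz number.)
z(72, 121; 2, 2) ≤ (1/2)[72 + √(72² + 4·72·121·120)] = (1/2)[72 + √4186944] = 1059.1012

Kővári–Sós–Turán: let r_1, ..., r_72 be the row sums and z = Σ r_i the total number of 1s. Each pair of columns can share at most one row with both entries 1 (else a 2×2 all-ones block appears), so Σ_i C(r_i, 2) ≤ C(121, 2) = 7260. By convexity Σ_i C(r_i, 2) ≥ 72·C(z/72, 2) = z(z − 72)/(2·72), giving z² − 72z − 72·121·120 ≤ 0 and hence z ≤ (1/2)[72 + √(5184 + 4·1045440)] = (1/2)[72 + √4186944] ≈ (1/2)(72 + 2046.2023) = 1059.1012.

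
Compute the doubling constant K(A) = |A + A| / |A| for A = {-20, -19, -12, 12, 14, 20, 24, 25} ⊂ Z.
K = |A + A| / |A| = 34/8 = 17/4

Enumerate A + A = {a + b : a, b ∈ A}. With |A| = 8, there are |A|^2 = 64 ordered sum pairs; collecting distinct values, A + A = {-40, -39, -38, -32, -31, -24, -8, -7, -6, -5, 0, 1, 2, 4, 5, 6, 8, 12, 13, 24, 26, 28, 32, 34, 36, 37, 38, 39, 40, 44, 45, 48, 49, 50}, so |A + A| = 34. Thus K = 34/8 = 17/4. For comparison, the minimum possible |A + A| over all 8-element sets is 2·8 − 1 = 15 (so min K = 15/8), attained only by arithmetic progressions.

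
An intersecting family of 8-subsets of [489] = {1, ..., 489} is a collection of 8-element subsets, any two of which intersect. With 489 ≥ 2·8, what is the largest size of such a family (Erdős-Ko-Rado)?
max |F| = C(488, 7) = 1252379024663976

The Erdős-Ko-Rado theorem states: for n ≥ 2k, an intersecting family of k-subsets of an n-element set has size at most C(n − 1, k − 1), with equality for 'star' families {A ⊆ [n] : |A| = k, i ∈ A} (fix an element i). For n = 489, k = 8: C(488, 7) = 1252379024663976.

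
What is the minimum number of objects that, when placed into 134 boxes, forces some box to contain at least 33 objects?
n = (33 − 1)·134 + 1 = 4289

By the generalised pigeonhole principle, to guarantee some box contains ≥ r objects we need more than (r − 1) · k objects total. Threshold: n = (r − 1) · k + 1. With r = 33 and k = 134: n = 32 · 134 + 1 = 4288 + 1 = 4289. For n = 4288 = 32 · 134, we can put exactly 32 objects in every box, avoiding 33 in any single one — so 4289 is tight.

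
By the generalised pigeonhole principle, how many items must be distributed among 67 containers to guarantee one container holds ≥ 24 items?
n = (24 − 1)·67 + 1 = 1542

By the generalised pigeonhole principle, to guarantee some box contains ≥ r objects we need more than (r − 1) · k objects total. Threshold: n = (r − 1) · k + 1. With r = 24 and k = 67: n = 23 · 67 + 1 = 1541 + 1 = 1542. For n = 1541 = 23 · 67, we can put exactly 23 objects in every box, avoiding 24 in any single one — so 1542 is tight.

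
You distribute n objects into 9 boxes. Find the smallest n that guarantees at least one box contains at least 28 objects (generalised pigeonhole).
n = (28 − 1)·9 + 1 = 244

By the generalised pigeonhole principle, to guarantee some box contains ≥ r objects we need more than (r − 1) · k objects total. Threshold: n = (r − 1) · k + 1. With r = 28 and k = 9: n = 27 · 9 + 1 = 243 + 1 = 244. For n = 243 = 27 · 9, we can put exactly 27 objects in every box, avoiding 28 in any single one — so 244 is tight.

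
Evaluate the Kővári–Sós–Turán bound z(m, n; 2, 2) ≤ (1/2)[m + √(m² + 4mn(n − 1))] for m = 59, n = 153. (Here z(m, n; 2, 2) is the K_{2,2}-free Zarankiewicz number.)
z(59, 153; 2, 2) ≤ (1/2)[59 + √(59² + 4·59·153·152)] = (1/2)[59 + √5491897] = 1201.2398

Kővári–Sós–Turán: let r_1, ..., r_59 be the row sums and z = Σ r_i the total number of 1s. Each pair of columns can share at most one row with both entries 1 (else a 2×2 all-ones block appears), so Σ_i C(r_i, 2) ≤ C(153, 2) = 11628. By convexity Σ_i C(r_i, 2) ≥ 59·C(z/59, 2) = z(z − 59)/(2·59), giving z² − 59z − 59·153·152 ≤ 0 and hence z ≤ (1/2)[59 + √(3481 + 4·1372104)] = (1/2)[59 + √5491897] ≈ (1/2)(59 + 2343.4797) = 1201.2398.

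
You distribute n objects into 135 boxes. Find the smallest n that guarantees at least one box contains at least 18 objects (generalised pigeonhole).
n = (18 − 1)·135 + 1 = 2296

By the generalised pigeonhole principle, to guarantee some box contains ≥ r objects we need more than (r − 1) · k objects total. Threshold: n = (r − 1) · k + 1. With r = 18 and k = 135: n = 17 · 135 + 1 = 2295 + 1 = 2296. For n = 2295 = 17 · 135, we can put exactly 17 objects in every box, avoiding 18 in any single one — so 2296 is tight.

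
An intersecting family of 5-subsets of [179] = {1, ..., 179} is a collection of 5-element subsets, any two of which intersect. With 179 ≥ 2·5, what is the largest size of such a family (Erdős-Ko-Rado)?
max |F| = C(178, 4) = 40432700

Erdős-Ko-Rado (1961): when n ≥ 2k, max |F| = C(n−1, k−1). The bound is attained by the star {A : i ∈ A} for any fixed i ∈ [n]. Here C(179−1, 5−1) = C(178, 4) = 40432700.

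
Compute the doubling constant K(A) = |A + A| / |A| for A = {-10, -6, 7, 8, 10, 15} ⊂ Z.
K = |A + A| / |A| = 21/6 = 7/2

Enumerate A + A = {a + b : a, b ∈ A}. With |A| = 6, there are |A|^2 = 36 ordered sum pairs; collecting distinct values, A + A = {-20, -16, -12, -3, -2, 0, 1, 2, 4, 5, 9, 14, 15, 16, 17, 18, 20, 22, 23, 25, 30}, so |A + A| = 21. Thus K = 21/6 = 7/2. For comparison, the minimum possible |A + A| over all 6-element sets is 2·6 − 1 = 11 (so min K = 11/6), attained only by arithmetic progressions.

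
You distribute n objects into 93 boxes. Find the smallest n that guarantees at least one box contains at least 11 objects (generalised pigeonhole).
n = (11 − 1)·93 + 1 = 931

By the generalised pigeonhole principle, to guarantee some box contains ≥ r objects we need more than (r − 1) · k objects total. Threshold: n = (r − 1) · k + 1. With r = 11 and k = 93: n = 10 · 93 + 1 = 930 + 1 = 931. For n = 930 = 10 · 93, we can put exactly 10 objects in every box, avoiding 11 in any single one — so 931 is tight.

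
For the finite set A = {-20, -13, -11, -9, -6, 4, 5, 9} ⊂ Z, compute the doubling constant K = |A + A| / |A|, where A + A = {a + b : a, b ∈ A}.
K = |A + A| / |A| = 31/8

Enumerate A + A = {a + b : a, b ∈ A}. With |A| = 8, there are |A|^2 = 64 ordered sum pairs; collecting distinct values, A + A = {-40, -33, -31, -29, -26, -24, -22, -20, -19, -18, -17, -16, -15, -12, -11, -9, -8, -7, -6, -5, -4, -2, -1, 0, 3, 8, 9, 10, 13, 14, 18}, so |A + A| = 31. Thus K = 31/8. For comparison, the minimum possible |A + A| over all 8-element sets is 2·8 − 1 = 15 (so min K = 15/8), attained only by arithmetic progressions.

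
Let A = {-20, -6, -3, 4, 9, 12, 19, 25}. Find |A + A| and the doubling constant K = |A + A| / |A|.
K = |A + A| / |A| = 33/8

Enumerate A + A = {a + b : a, b ∈ A}. With |A| = 8, there are |A|^2 = 64 ordered sum pairs; collecting distinct values, A + A = {-40, -26, -23, -16, -12, -11, -9, -8, -6, -2, -1, 1, 3, 5, 6, 8, 9, 13, 16, 18, 19, 21, 22, 23, 24, 28, 29, 31, 34, 37, 38, 44, 50}, so |A + A| = 33. Thus K = 33/8. For comparison, the minimum possible |A + A| over all 8-element sets is 2·8 − 1 = 15 (so min K = 15/8), attained only by arithmetic progressions.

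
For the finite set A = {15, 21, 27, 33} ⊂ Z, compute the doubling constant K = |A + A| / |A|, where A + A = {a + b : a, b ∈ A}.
K = |A + A| / |A| = 7/4

Enumerate A + A = {a + b : a, b ∈ A}. With |A| = 4, there are |A|^2 = 16 ordered sum pairs; collecting distinct values, A + A = {30, 36, 42, 48, 54, 60, 66}, so |A + A| = 7. Thus K = 7/4. Here |A + A| = 2|A| − 1 = 7, the minimum possible — so K = 7/4 is minimal, which holds iff A is an arithmetic progression.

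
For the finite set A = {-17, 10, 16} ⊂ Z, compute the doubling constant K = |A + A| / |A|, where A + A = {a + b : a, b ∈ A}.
K = |A + A| / |A| = 6/3 = 2

Enumerate A + A = {a + b : a, b ∈ A}. With |A| = 3, there are |A|^2 = 9 ordered sum pairs; collecting distinct values, A + A = {-34, -7, -1, 20, 26, 32}, so |A + A| = 6. Thus K = 6/3 = 2. For comparison, the minimum possible |A + A| over all 3-element sets is 2·3 − 1 = 5 (so min K = 5/3), attained only by arithmetic progressions.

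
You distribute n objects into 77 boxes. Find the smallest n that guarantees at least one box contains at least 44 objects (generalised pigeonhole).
n = (44 − 1)·77 + 1 = 3312

By the generalised pigeonhole principle, to guarantee some box contains ≥ r objects we need more than (r − 1) · k objects total. Threshold: n = (r − 1) · k + 1. With r = 44 and k = 77: n = 43 · 77 + 1 = 3311 + 1 = 3312. For n = 3311 = 43 · 77, we can put exactly 43 objects in every box, avoiding 44 in any single one — so 3312 is tight.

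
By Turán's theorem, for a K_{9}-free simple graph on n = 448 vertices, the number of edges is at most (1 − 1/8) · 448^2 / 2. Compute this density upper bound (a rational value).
Turán density bound = (7/8) · 448^2/2 = 87808

Turán's theorem: ex(n, K_{r+1}) is achieved by the complete r-partite Turán graph T(n, r) with parts as balanced as possible, and is at most (1 − 1/r) · n^2/2. For r = 8, n = 448: the density bound is (7/8) · 200704/2 = 87808. Since 8 ∣ 448, the Turán graph T(448, 8) has parts of equal size 56, and its edge count e(T(448, 8)) = 87808 attains the density bound exactly.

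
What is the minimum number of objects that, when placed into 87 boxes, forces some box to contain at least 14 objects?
n = (14 − 1)·87 + 1 = 1132

By the generalised pigeonhole principle, to guarantee some box contains ≥ r objects we need more than (r − 1) · k objects total. Threshold: n = (r − 1) · k + 1. With r = 14 and k = 87: n = 13 · 87 + 1 = 1131 + 1 = 1132. For n = 1131 = 13 · 87, we can put exactly 13 objects in every box, avoiding 14 in any single one — so 1132 is tight.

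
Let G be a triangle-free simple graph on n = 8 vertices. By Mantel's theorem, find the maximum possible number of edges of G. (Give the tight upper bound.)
ex(8, K_3) = ⌊8^2/4⌋ = 16

Mantel (1907): a triangle-free graph on n vertices has at most ⌊n^2/4⌋ edges, with equality for the complete bipartite graph K_{⌊n/2⌋, ⌈n/2⌉}. For n = 8: ⌊8^2/4⌋ = ⌊64/4⌋ = 16. The extremal graph is K_{4, 4}, which has 4·4 = 16 edges.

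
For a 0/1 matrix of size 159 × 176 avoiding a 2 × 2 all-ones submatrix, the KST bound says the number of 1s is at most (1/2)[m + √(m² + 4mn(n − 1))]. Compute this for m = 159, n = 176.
z(159, 176; 2, 2) ≤ (1/2)[159 + √(159² + 4·159·176·175)] = (1/2)[159 + √19614081] = 2293.8894

Kővári–Sós–Turán: let r_1, ..., r_159 be the row sums and z = Σ r_i the total number of 1s. Each pair of columns can share at most one row with both entries 1 (else a 2×2 all-ones block appears), so Σ_i C(r_i, 2) ≤ C(176, 2) = 15400. By convexity Σ_i C(r_i, 2) ≥ 159·C(z/159, 2) = z(z − 159)/(2·159), giving z² − 159z − 159·176·175 ≤ 0 and hence z ≤ (1/2)[159 + √(25281 + 4·4897200)] = (1/2)[159 + √19614081] ≈ (1/2)(159 + 4428.7787) = 2293.8894.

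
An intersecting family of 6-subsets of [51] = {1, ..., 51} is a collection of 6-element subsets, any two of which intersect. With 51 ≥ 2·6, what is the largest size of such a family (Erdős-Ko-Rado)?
max |F| = C(50, 5) = 2118760

Erdős-Ko-Rado (1961): when n ≥ 2k, max |F| = C(n−1, k−1). The bound is attained by the star {A : i ∈ A} for any fixed i ∈ [n]. Here C(51−1, 6−1) = C(50, 5) = 2118760.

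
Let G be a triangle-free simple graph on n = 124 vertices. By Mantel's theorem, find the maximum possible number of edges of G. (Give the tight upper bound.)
ex(124, K_3) = ⌊124^2/4⌋ = 3844

Mantel (1907): a triangle-free graph on n vertices has at most ⌊n^2/4⌋ edges, with equality for the complete bipartite graph K_{⌊n/2⌋, ⌈n/2⌉}. For n = 124: ⌊124^2/4⌋ = ⌊15376/4⌋ = 3844. The extremal graph is K_{62, 62}, which has 62·62 = 3844 edges.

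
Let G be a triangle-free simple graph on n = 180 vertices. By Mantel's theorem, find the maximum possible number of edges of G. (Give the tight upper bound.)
ex(180, K_3) = ⌊180^2/4⌋ = 8100

Mantel (1907): a triangle-free graph on n vertices has at most ⌊n^2/4⌋ edges, with equality for the complete bipartite graph K_{⌊n/2⌋, ⌈n/2⌉}. For n = 180: ⌊180^2/4⌋ = ⌊32400/4⌋ = 8100. The extremal graph is K_{90, 90}, which has 90·90 = 8100 edges.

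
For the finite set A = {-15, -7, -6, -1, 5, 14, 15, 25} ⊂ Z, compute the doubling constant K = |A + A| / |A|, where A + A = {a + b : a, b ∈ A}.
K = |A + A| / |A| = 30/8 = 15/4

Enumerate A + A = {a + b : a, b ∈ A}. With |A| = 8, there are |A|^2 = 64 ordered sum pairs; collecting distinct values, A + A = {-30, -22, -21, -16, -14, -13, -12, -10, -8, -7, -2, -1, 0, 4, 7, 8, 9, 10, 13, 14, 18, 19, 20, 24, 28, 29, 30, 39, 40, 50}, so |A + A| = 30. Thus K = 30/8 = 15/4. For comparison, the minimum possible |A + A| over all 8-element sets is 2·8 − 1 = 15 (so min K = 15/8), attained only by arithmetic progressions.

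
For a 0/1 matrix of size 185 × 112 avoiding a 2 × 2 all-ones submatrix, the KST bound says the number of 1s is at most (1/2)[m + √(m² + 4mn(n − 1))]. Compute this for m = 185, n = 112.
z(185, 112; 2, 2) ≤ (1/2)[185 + √(185² + 4·185·112·111)] = (1/2)[185 + √9233905] = 1611.8671

Kővári–Sós–Turán: let r_1, ..., r_185 be the row sums and z = Σ r_i the total number of 1s. Each pair of columns can share at most one row with both entries 1 (else a 2×2 all-ones block appears), so Σ_i C(r_i, 2) ≤ C(112, 2) = 6216. By convexity Σ_i C(r_i, 2) ≥ 185·C(z/185, 2) = z(z − 185)/(2·185), giving z² − 185z − 185·112·111 ≤ 0 and hence z ≤ (1/2)[185 + √(34225 + 4·2299920)] = (1/2)[185 + √9233905] ≈ (1/2)(185 + 3038.7341) = 1611.8671.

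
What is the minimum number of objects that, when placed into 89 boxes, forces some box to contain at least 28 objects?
n = (28 − 1)·89 + 1 = 2404

By the generalised pigeonhole principle, to guarantee some box contains ≥ r objects we need more than (r − 1) · k objects total. Threshold: n = (r − 1) · k + 1. With r = 28 and k = 89: n = 27 · 89 + 1 = 2403 + 1 = 2404. For n = 2403 = 27 · 89, we can put exactly 27 objects in every box, avoiding 28 in any single one — so 2404 is tight.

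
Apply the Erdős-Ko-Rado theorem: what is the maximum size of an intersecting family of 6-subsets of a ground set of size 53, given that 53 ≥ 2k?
max |F| = C(52, 5) = 2598960

The Erdős-Ko-Rado theorem states: for n ≥ 2k, an intersecting family of k-subsets of an n-element set has size at most C(n − 1, k − 1), with equality for 'star' families {A ⊆ [n] : |A| = k, i ∈ A} (fix an element i). For n = 53, k = 6: C(52, 5) = 2598960.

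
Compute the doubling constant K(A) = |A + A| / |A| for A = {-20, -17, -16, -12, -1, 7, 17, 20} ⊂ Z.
K = |A + A| / |A| = 33/8

Enumerate A + A = {a + b : a, b ∈ A}. With |A| = 8, there are |A|^2 = 64 ordered sum pairs; collecting distinct values, A + A = {-40, -37, -36, -34, -33, -32, -29, -28, -24, -21, -18, -17, -13, -10, -9, -5, -3, -2, 0, 1, 3, 4, 5, 6, 8, 14, 16, 19, 24, 27, 34, 37, 40}, so |A + A| = 33. Thus K = 33/8. For comparison, the minimum possible |A + A| over all 8-element sets is 2·8 − 1 = 15 (so min K = 15/8), attained only by arithmetic progressions.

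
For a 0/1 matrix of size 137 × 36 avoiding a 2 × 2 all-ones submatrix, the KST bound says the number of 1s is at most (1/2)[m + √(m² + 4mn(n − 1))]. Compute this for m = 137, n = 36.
z(137, 36; 2, 2) ≤ (1/2)[137 + √(137² + 4·137·36·35)] = (1/2)[137 + √709249] = 489.5846

Kővári–Sós–Turán: let r_1, ..., r_137 be the row sums and z = Σ r_i the total number of 1s. Each pair of columns can share at most one row with both entries 1 (else a 2×2 all-ones block appears), so Σ_i C(r_i, 2) ≤ C(36, 2) = 630. By convexity Σ_i C(r_i, 2) ≥ 137·C(z/137, 2) = z(z − 137)/(2·137), giving z² − 137z − 137·36·35 ≤ 0 and hence z ≤ (1/2)[137 + √(18769 + 4·172620)] = (1/2)[137 + √709249] ≈ (1/2)(137 + 842.1692) = 489.5846.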